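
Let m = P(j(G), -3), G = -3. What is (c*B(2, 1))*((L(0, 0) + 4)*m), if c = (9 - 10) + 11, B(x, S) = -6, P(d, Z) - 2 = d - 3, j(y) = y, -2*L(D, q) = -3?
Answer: 1320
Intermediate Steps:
L(D, q) = 3/2 (L(D, q) = -½*(-3) = 3/2)
P(d, Z) = -1 + d (P(d, Z) = 2 + (d - 3) = 2 + (-3 + d) = -1 + d)
m = -4 (m = -1 - 3 = -4)
c = 10 (c = -1 + 11 = 10)
(c*B(2, 1))*((L(0, 0) + 4)*m) = (10*(-6))*((3/2 + 4)*(-4)) = -330*(-4) = -60*(-22) = 1320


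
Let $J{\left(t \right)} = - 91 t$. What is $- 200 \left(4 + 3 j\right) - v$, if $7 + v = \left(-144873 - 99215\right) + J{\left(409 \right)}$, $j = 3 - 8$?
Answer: $283514$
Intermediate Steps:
$j = -5$ ($j = 3 - 8 = -5$)
$v = -281314$ ($v = -7 - 281307 = -281314$)
$- 200 \left(4 + 3 j\right) - v = - 200 \left(4 + 3 \left(-5\right)\right) - -281314 = - 200 \left(4 - 15\right) + 281314 = \left(-200\right) \left(-11\right) + 281314 = 2200 + 281314 = 283514$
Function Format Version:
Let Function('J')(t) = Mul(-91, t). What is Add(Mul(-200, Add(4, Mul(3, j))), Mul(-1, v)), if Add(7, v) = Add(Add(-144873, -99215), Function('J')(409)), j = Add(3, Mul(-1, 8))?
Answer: 283514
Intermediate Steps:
j = -5 (j = Add(3, -8) = -5)
v = -281314 (v = Add(-7, Add(Add(-144873, -99215), Mul(-91, 409))) = Add(-7, Add(-244088, -37219)) = Add(-7, -281307) = -281314)
Add(Mul(-200, Add(4, Mul(3, j))), Mul(-1, v)) = Add(Mul(-200, Add(4, Mul(3, -5))), Mul(-1, -281314)) = Add(Mul(-200, Add(4, -15)), 281314) = Add(Mul(-200, -11), 281314) = Add(2200, 281314) = 283514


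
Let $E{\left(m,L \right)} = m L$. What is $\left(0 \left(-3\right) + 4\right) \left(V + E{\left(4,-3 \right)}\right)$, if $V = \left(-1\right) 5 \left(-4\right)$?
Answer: $32$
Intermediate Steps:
$E{\left(m,L \right)} = L m$
$V = 20$ ($V = \left(-5\right) \left(-4\right) = 20$)
$\left(0 \left(-3\right) + 4\right) \left(V + E{\left(4,-3 \right)}\right) = \left(0 \left(-3\right) + 4\right) \left(20 - 12\right) = \left(0 + 4\right) \left(20 - 12\right) = 4 \cdot 8 = 32$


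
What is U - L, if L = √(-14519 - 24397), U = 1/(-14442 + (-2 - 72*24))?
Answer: -1/16172 - 6*I*√1081 ≈ -6.1835e-5 - 197.27*I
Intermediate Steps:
U = -1/16172 (U = 1/(-14442 + (-2 - 1728)) = 1/(-14442 - 1730) = 1/(-16172) = -1/16172 ≈ -6.1835e-5)
L = 6*I*√1081 (L = √(-38916) = 6*I*√1081 ≈ 197.27*I)
U - L = -1/16172 - 6*I*√1081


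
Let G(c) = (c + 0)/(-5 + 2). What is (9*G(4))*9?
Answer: -108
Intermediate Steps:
G(c) = -c/3 (G(c) = c/(-3) = c*(-1/3) = -c/3)
(9*G(4))*9 = (9*(-1/3*4))*9 = (9*(-4/3))*9 = -12*9 = -108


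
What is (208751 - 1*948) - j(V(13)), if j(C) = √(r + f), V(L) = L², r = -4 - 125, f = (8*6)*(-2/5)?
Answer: 207803 - I*√3705/5 ≈ 2.078e+5 - 12.174*I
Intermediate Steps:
f = -96/5 (f = 48*(-2*⅕) = 48*(-⅖) = -96/5 ≈ -19.200)
r = -129
j(C) = I*√3705/5 (j(C) = √(-129 - 96/5) = √(-741/5) = I*√3705/5)
(208751 - 1*948) - j(V(13)) = (208751 - 1*948) - I*√3705/5 = (208751 - 948) - I*√3705/5 = 207803 - I*√3705/5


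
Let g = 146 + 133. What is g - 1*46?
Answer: 233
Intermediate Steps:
g = 279
g - 1*46 = 279 - 1*46 = 279 - 46 = 233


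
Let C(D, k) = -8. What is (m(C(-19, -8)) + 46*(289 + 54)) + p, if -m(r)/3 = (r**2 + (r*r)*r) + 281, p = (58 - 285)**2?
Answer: 67808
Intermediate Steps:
p = 51529 (p = (-227)**2 = 51529)
m(r) = -843 - 3*r**2 - 3*r**3 (m(r) = -3*((r**2 + (r*r)*r) + 281) = -3*((r**2 + r**2*r) + 281) = -3*((r**2 + r**3) + 281) = -3*(281 + r**2 + r**3) = -843 - 3*r**2 - 3*r**3)
(m(C(-19, -8)) + 46*(289 + 54)) + p = ((-843 - 3*(-8)**2 - 3*(-8)**3) + 46*(289 + 54)) + 51529 = ((-843 - 3*64 - 3*(-512)) + 46*343) + 51529 = ((-843 - 192 + 1536) + 15778) + 51529 = (501 + 15778) + 51529 = 16279 + 51529 = 67808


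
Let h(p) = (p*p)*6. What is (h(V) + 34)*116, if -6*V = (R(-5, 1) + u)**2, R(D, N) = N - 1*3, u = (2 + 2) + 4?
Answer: 29000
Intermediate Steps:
u = 8 (u = 4 + 4 = 8)
R(D, N) = -3 + N (R(D, N) = N - 3 = -3 + N)
V = -6 (V = -((-3 + 1) + 8)**2/6 = -(-2 + 8)**2/6 = -1/6*6**2 = -1/6*36 = -6)
h(p) = 6*p**2 (h(p) = p**2*6 = 6*p**2)
(h(V) + 34)*116 = (6*(-6)**2 + 34)*116 = (6*36 + 34)*116 = (216 + 34)*116 = 250*116 = 29000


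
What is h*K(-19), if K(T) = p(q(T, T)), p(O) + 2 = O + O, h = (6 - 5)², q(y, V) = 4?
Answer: 6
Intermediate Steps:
h = 1 (h = 1² = 1)
p(O) = -2 + 2*O (p(O) = -2 + (O + O) = -2 + 2*O)
K(T) = 6 (K(T) = -2 + 2*4 = -2 + 8 = 6)
h*K(-19) = 1*6 = 6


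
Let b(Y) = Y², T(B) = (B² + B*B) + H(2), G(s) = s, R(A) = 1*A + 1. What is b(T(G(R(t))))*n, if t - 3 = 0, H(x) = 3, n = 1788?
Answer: 2190300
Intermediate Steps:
t = 3 (t = 3 + 0 = 3)
R(A) = 1 + A (R(A) = A + 1 = 1 + A)
T(B) = 3 + 2*B² (T(B) = (B² + B*B) + 3 = (B² + B²) + 3 = 2*B² + 3 = 3 + 2*B²)
b(T(G(R(t))))*n = (3 + 2*(1 + 3)²)²*1788 = (3 + 2*4²)²*1788 = (3 + 2*16)²*1788 = (3 + 32)²*1788 = 35²*1788 = 1225*1788 = 2190300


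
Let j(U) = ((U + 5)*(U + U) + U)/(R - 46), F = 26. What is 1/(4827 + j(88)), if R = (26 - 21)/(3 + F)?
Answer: 1329/5937859 ≈ 0.00022382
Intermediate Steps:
R = 5/29 (R = (26 - 21)/(3 + 26) = 5/29 ≈ 0.17241)
j(U) = -29*U/1329 - 58*U*(5 + U)/1329 (j(U) = ((U + 5)*(U + U) + U)/(5/29 - 46) = ((5 + U)*(2*U) + U)/(-1329/29) = (2*U*(5 + U) + U)*(-29/1329) = (U + 2*U*(5 + U))*(-29/1329) = -29*U/1329 - 58*U*(5 + U)/1329)
1/(4827 + j(88)) = 1/(4827 - 29/1329*88*(11 + 2*88)) = 1/(4827 - 29/1329*88*(11 + 176)) = 1/(4827 - 29/1329*88*187) = 1/(4827 - 477224/1329) = 1/(5937859/1329) = 1329/5937859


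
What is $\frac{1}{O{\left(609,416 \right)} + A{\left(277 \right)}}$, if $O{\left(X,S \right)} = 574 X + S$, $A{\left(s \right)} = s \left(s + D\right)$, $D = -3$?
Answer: $\frac{1}{425880} \approx 2.3481 \cdot 10^{-6}$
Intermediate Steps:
$A{\left(s \right)} = s \left(-3 + s\right)$ ($A{\left(s \right)} = s \left(s - 3\right) = s \left(-3 + s\right)$)
$O{\left(X,S \right)} = S + 574 X$
$\frac{1}{O{\left(609,416 \right)} + A{\left(277 \right)}} = \frac{1}{\left(416 + 574 \cdot 609\right) + 277 \left(-3 + 277\right)} = \frac{1}{\left(416 + 349566\right) + 277 \cdot 274} = \frac{1}{349982 + 75898} = \frac{1}{425880}$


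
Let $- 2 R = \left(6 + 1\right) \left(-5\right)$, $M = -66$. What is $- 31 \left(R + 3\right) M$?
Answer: $41943$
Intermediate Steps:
$R = \frac{35}{2}$ ($R = - \frac{\left(6 + 1\right) \left(-5\right)}{2} = - \frac{7 \left(-5\right)}{2} = \left(- \frac{1}{2}\right) \left(-35\right) = \frac{35}{2} \approx 17.5$)
$- 31 \left(R + 3\right) M = - 31 \left(\frac{35}{2} + 3\right) \left(-66\right) = \left(-31\right) \frac{41}{2} \left(-66\right) = \left(- \frac{1271}{2}\right) \left(-66\right) = 41943$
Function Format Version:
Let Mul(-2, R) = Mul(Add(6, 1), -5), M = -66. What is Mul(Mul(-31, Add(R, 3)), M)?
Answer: 41943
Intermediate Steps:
R = Rational(35, 2) (R = Mul(Rational(-1, 2), Mul(Add(6, 1), -5)) = Mul(Rational(-1, 2), Mul(7, -5)) = Mul(Rational(-1, 2), -35) = Rational(35, 2) ≈ 17.500)
Mul(Mul(-31, Add(R, 3)), M) = Mul(Mul(-31, Add(Rational(35, 2), 3)), -66) = Mul(Mul(-31, Rational(41, 2)), -66) = Mul(Rational(-1271, 2), -66) = 41943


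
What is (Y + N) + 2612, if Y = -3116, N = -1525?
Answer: -2029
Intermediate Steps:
(Y + N) + 2612 = (-3116 - 1525) + 2612 = -4641 + 2612 = -2029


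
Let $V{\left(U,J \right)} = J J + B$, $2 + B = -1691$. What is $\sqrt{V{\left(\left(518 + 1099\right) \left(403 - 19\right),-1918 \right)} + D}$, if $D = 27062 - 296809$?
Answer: $2 \sqrt{851821} \approx 1845.9$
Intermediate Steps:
$B = -1693$ ($B = -2 - 1691 = -1693$)
$D = -269747$
$V{\left(U,J \right)} = -1693 + J^{2}$ ($V{\left(U,J \right)} = J J - 1693 = J^{2} - 1693 = -1693 + J^{2}$)
$\sqrt{V{\left(\left(518 + 1099\right) \left(403 - 19\right),-1918 \right)} + D} = \sqrt{\left(-1693 + \left(-1918\right)^{2}\right) - 269747} = \sqrt{\left(-1693 + 3678724\right) - 269747} = \sqrt{3677031 - 269747} = \sqrt{3407284} = 2 \sqrt{851821}$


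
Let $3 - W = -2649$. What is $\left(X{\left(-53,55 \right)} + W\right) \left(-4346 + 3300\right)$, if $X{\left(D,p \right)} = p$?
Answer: $-2831522$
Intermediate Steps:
$W = 2652$ ($W = 3 - -2649 = 3 + 2649 = 2652$)
$\left(X{\left(-53,55 \right)} + W\right) \left(-4346 + 3300\right) = \left(55 + 2652\right) \left(-4346 + 3300\right) = 2707 \left(-1046\right) = -2831522$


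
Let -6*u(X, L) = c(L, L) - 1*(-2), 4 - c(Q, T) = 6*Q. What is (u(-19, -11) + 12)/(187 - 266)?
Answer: 0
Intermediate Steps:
c(Q, T) = 4 - 6*Q
u(X, L) = -1 + L (u(X, L) = -((4 - 6*L) - 1*(-2))/6 = -((4 - 6*L) + 2)/6 = -(6 - 6*L)/6 = -1 + L)
(u(-19, -11) + 12)/(187 - 266) = ((-1 - 11) + 12)/(187 - 266) = (-12 + 12)/(-79) = 0*(-1/79) = 0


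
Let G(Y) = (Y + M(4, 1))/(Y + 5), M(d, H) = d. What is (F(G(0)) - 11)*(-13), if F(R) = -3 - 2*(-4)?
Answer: 78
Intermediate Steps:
G(Y) = (4 + Y)/(5 + Y) (G(Y) = (Y + 4)/(Y + 5) = (4 + Y)/(5 + Y))
F(R) = 5 (F(R) = -3 + 8 = 5)
(F(G(0)) - 11)*(-13) = (5 - 11)*(-13) = -6*(-13) = 78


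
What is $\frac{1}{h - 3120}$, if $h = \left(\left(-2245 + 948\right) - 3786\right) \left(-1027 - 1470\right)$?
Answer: $\frac{1}{12689131} \approx 7.8808 \cdot 10^{-8}$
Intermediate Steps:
$h = 12692251$ ($h = \left(-1297 - 3786\right) \left(-2497\right) = \left(-5083\right) \left(-2497\right) = 12692251$)
$\frac{1}{h - 3120} = \frac{1}{12692251 - 3120} = \frac{1}{12689131}$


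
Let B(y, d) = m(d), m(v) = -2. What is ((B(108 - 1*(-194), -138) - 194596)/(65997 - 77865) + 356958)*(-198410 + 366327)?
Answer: 118565414061369/1978 ≈ 5.9942e+10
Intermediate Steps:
B(y, d) = -2
((B(108 - 1*(-194), -138) - 194596)/(65997 - 77865) + 356958)*(-198410 + 366327) = ((-2 - 194596)/(65997 - 77865) + 356958)*(-198410 + 366327) = (-194598/(-11868) + 356958)*167917 = (-194598*(-1/11868) + 356958)*167917 = (32433/1978 + 356958)*167917 = (706095357/1978)*167917 = 118565414061369/1978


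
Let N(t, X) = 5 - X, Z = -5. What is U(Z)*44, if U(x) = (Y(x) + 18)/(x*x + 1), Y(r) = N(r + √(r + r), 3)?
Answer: 440/13 ≈ 33.846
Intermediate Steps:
Y(r) = 2 (Y(r) = 5 - 1*3 = 5 - 3 = 2)
U(x) = 20/(1 + x²) (U(x) = (2 + 18)/(x*x + 1) = 20/(x² + 1) = 20/(1 + x²))
U(Z)*44 = (20/(1 + (-5)²))*44 = (20/(1 + 25))*44 = (20/26)*44 = (20*(1/26))*44 = (10/13)*44 = 440/13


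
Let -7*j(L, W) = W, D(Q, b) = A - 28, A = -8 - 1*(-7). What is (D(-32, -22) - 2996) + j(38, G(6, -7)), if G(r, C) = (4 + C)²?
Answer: -21184/7 ≈ -3026.3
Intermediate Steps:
A = -1 (A = -8 + 7 = -1)
D(Q, b) = -29 (D(Q, b) = -1 - 28 = -29)
j(L, W) = -W/7
(D(-32, -22) - 2996) + j(38, G(6, -7)) = (-29 - 2996) - (4 - 7)²/7 = -3025 - ⅐*(-3)² = -3025 - ⅐*9 = -3025 - 9/7 = -21184/7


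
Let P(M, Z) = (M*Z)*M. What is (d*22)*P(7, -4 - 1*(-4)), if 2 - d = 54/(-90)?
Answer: 0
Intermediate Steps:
P(M, Z) = Z*M²
d = 13/5 (d = 2 - 54/(-90) = 2 - 54*(-1)/90 = 2 - 1*(-⅗) = 2 + ⅗ = 13/5 ≈ 2.6000)
(d*22)*P(7, -4 - 1*(-4)) = ((13/5)*22)*((-4 - 1*(-4))*7²) = 286*((-4 + 4)*49)/5 = 286*(0*49)/5 = (286/5)*0 = 0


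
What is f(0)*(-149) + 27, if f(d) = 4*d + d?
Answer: 27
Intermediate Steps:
f(d) = 5*d
f(0)*(-149) + 27 = (5*0)*(-149) + 27 = 0*(-149) + 27 = 0 + 27 = 27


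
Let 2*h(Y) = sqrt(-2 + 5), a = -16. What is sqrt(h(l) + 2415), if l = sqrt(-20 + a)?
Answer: sqrt(9660 + 2*sqrt(3))/2 ≈ 49.151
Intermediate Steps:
l = 6*I (l = sqrt(-20 - 16) = sqrt(-36) = 6*I ≈ 6.0*I)
h(Y) = sqrt(3)/2 (h(Y) = sqrt(-2 + 5)/2 = sqrt(3)/2)
sqrt(h(l) + 2415) = sqrt(sqrt(3)/2 + 2415) = sqrt(2415 + sqrt(3)/2)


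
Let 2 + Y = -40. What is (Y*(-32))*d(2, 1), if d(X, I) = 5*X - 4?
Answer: 8064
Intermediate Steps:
d(X, I) = -4 + 5*X
Y = -42 (Y = -2 - 40 = -42)
(Y*(-32))*d(2, 1) = (-42*(-32))*(-4 + 5*2) = 1344*(-4 + 10) = 1344*6 = 8064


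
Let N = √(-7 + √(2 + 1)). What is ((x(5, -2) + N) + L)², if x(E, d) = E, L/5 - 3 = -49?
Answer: (225 - I*√(7 - √3))² ≈ 50620.0 - 1032.8*I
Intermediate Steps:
L = -230 (L = 15 + 5*(-49) = 15 - 245 = -230)
N = √(-7 + √3) ≈ 2.2952*I
((x(5, -2) + N) + L)² = ((5 + √(-7 + √3)) - 230)² = (-225 + √(-7 + √3))²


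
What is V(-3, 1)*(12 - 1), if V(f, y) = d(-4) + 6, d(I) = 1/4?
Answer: 275/4 ≈ 68.750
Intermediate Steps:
d(I) = 1/4
V(f, y) = 25/4 (V(f, y) = 1/4 + 6 = 25/4)
V(-3, 1)*(12 - 1) = 25*(12 - 1)/4 = (25/4)*11 = 275/4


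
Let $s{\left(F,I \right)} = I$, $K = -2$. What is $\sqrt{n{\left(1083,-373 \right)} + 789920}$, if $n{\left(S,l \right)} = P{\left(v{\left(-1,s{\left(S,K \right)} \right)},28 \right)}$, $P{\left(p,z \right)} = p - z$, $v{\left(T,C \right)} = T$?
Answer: $\sqrt{789891} \approx 888.76$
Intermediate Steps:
$n{\left(S,l \right)} = -29$ ($n{\left(S,l \right)} = -1 - 28 = -29$)
$\sqrt{n{\left(1083,-373 \right)} + 789920} = \sqrt{-29 + 789920} = \sqrt{789891}$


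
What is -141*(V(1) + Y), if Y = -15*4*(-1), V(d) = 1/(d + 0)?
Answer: -8601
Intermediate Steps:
V(d) = 1/d
Y = 60 (Y = -3*20*(-1) = -60*(-1) = 60)
-141*(V(1) + Y) = -141*(1/1 + 60) = -141*(1 + 60) = -141*61 = -8601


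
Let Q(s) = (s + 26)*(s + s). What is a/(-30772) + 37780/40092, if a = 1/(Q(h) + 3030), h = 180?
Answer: 2492735606953/2645282053960 ≈ 0.94233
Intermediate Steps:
Q(s) = 2*s*(26 + s) (Q(s) = (26 + s)*(2*s) = 2*s*(26 + s))
a = 1/77190 (a = 1/(2*180*(26 + 180) + 3030) = 1/(2*180*206 + 3030) = 1/(74160 + 3030) = 1/77190 ≈ 1.2955e-5)
a/(-30772) + 37780/40092 = (1/77190)/(-30772) + 37780/40092 = (1/77190)*(-1/30772) + 37780*(1/40092) = -1/2375290680 + 9445/10023 = 2492735606953/2645282053960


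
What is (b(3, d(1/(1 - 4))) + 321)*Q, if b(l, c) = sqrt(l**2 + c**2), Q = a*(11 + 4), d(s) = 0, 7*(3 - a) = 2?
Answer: 92340/7 ≈ 13191.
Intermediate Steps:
a = 19/7 (a = 3 - 1/7*2 = 3 - 2/7 = 19/7 ≈ 2.7143)
Q = 285/7 (Q = 19*(11 + 4)/7 = (19/7)*15 = 285/7 ≈ 40.714)
b(l, c) = sqrt(c**2 + l**2)
(b(3, d(1/(1 - 4))) + 321)*Q = (sqrt(0**2 + 3**2) + 321)*(285/7) = (sqrt(0 + 9) + 321)*(285/7) = (sqrt(9) + 321)*(285/7) = (3 + 321)*(285/7) = 324*(285/7) = 92340/7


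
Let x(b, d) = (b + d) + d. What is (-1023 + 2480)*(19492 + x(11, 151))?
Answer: 28855885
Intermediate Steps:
x(b, d) = b + 2*d
(-1023 + 2480)*(19492 + x(11, 151)) = (-1023 + 2480)*(19492 + (11 + 2*151)) = 1457*(19492 + (11 + 302)) = 1457*(19492 + 313) = 1457*19805 = 28855885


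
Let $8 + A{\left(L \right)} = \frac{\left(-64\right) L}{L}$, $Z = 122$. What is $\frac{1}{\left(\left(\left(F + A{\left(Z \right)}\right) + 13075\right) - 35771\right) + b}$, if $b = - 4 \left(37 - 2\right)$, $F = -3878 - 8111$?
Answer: $- \frac{1}{34897} \approx -2.8656 \cdot 10^{-5}$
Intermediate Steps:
$F = -11989$ ($F = -3878 - 8111 = -11989$)
$A{\left(L \right)} = -72$ ($A{\left(L \right)} = -8 + \frac{\left(-64\right) L}{L} = -8 - 64 = -72$)
$b = -140$ ($b = \left(-4\right) 35 = -140$)
$\frac{1}{\left(\left(\left(F + A{\left(Z \right)}\right) + 13075\right) - 35771\right) + b} = \frac{1}{\left(\left(\left(-11989 - 72\right) + 13075\right) - 35771\right) - 140} = \frac{1}{\left(\left(-12061 + 13075\right) - 35771\right) - 140} = \frac{1}{\left(1014 - 35771\right) - 140} = \frac{1}{-34757 - 140} = \frac{1}{-34897} = - \frac{1}{34897}$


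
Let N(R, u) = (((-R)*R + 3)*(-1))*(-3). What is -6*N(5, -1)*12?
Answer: 4752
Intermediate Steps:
N(R, u) = 9 - 3*R² (N(R, u) = ((-R² + 3)*(-1))*(-3) = ((3 - R²)*(-1))*(-3) = (-3 + R²)*(-3) = 9 - 3*R²)
-6*N(5, -1)*12 = -6*(9 - 3*5²)*12 = -6*(9 - 3*25)*12 = -6*(9 - 75)*12 = -6*(-66)*12 = 396*12 = 4752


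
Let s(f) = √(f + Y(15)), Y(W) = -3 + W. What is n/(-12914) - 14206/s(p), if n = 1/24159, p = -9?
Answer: -1/311989326 - 14206*√3/3 ≈ -8201.8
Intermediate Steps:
s(f) = √(12 + f) (s(f) = √(f + (-3 + 15)) = √(f + 12) = √(12 + f))
n = 1/24159 ≈ 4.1392e-5
n/(-12914) - 14206/s(p) = (1/24159)/(-12914) - 14206/√(12 - 9) = (1/24159)*(-1/12914) - 14206*√3/3 = -1/311989326 - 14206*√3/3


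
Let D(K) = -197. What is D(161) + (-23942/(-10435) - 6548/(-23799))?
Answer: -48285361267/248342565 ≈ -194.43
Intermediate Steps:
D(161) + (-23942/(-10435) - 6548/(-23799)) = -197 + (-23942/(-10435) - 6548/(-23799)) = -197 + (-23942*(-1/10435) - 6548*(-1/23799)) = -197 + (23942/10435 + 6548/23799) = -197 + 638124038/248342565 = -48285361267/248342565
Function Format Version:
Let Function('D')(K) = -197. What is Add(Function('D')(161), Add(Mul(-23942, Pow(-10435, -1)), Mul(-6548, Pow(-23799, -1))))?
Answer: Rational(-48285361267, 248342565) ≈ -194.43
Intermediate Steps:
Add(Function('D')(161), Add(Mul(-23942, Pow(-10435, -1)), Mul(-6548, Pow(-23799, -1)))) = Add(-197, Add(Mul(-23942, Pow(-10435, -1)), Mul(-6548, Pow(-23799, -1)))) = Add(-197, Add(Mul(-23942, Rational(-1, 10435)), Mul(-6548, Rational(-1, 23799)))) = Add(-197, Add(Rational(23942, 10435), Rational(6548, 23799))) = Add(-197, Rational(638124038, 248342565)) = Rational(-48285361267, 248342565)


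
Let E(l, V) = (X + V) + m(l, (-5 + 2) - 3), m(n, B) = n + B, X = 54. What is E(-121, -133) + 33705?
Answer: 33499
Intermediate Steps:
m(n, B) = B + n
E(l, V) = 48 + V + l (E(l, V) = (54 + V) + (((-5 + 2) - 3) + l) = (54 + V) + ((-3 - 3) + l) = (54 + V) + (-6 + l) = 48 + V + l)
E(-121, -133) + 33705 = (48 - 133 - 121) + 33705 = -206 + 33705 = 33499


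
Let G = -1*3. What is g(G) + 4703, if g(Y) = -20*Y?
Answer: 4763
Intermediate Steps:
G = -3
g(G) + 4703 = -20*(-3) + 4703 = 60 + 4703 = 4763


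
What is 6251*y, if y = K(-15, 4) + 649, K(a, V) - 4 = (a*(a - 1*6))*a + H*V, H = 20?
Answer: -24953992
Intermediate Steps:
K(a, V) = 4 + 20*V + a²*(-6 + a) (K(a, V) = 4 + ((a*(a - 1*6))*a + 20*V) = 4 + ((a*(a - 6))*a + 20*V) = 4 + ((a*(-6 + a))*a + 20*V) = 4 + (a²*(-6 + a) + 20*V) = 4 + (20*V + a²*(-6 + a)) = 4 + 20*V + a²*(-6 + a))
y = -3992 (y = (4 + (-15)³ - 6*(-15)² + 20*4) + 649 = (4 - 3375 - 6*225 + 80) + 649 = (4 - 3375 - 1350 + 80) + 649 = -4641 + 649 = -3992)
6251*y = 6251*(-3992) = -24953992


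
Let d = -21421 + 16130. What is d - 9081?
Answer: -14372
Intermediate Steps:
d = -5291
d - 9081 = -5291 - 9081 = -14372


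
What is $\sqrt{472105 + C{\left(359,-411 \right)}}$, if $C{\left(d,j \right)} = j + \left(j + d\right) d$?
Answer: $\sqrt{453026} \approx 673.07$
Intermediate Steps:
$C{\left(d,j \right)} = j + d \left(d + j\right)$ ($C{\left(d,j \right)} = j + \left(d + j\right) d = j + d \left(d + j\right)$)
$\sqrt{472105 + C{\left(359,-411 \right)}} = \sqrt{472105 + \left(-411 + 359^{2} + 359 \left(-411\right)\right)} = \sqrt{472105 - 19079} = \sqrt{453026}$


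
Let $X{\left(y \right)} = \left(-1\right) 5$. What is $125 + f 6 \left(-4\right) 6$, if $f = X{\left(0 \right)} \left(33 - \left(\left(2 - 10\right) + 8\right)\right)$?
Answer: $23885$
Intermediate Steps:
$X{\left(y \right)} = -5$
$f = -165$ ($f = - 5 \left(33 - \left(\left(2 - 10\right) + 8\right)\right) = - 5 \left(33 - \left(-8 + 8\right)\right) = - 5 \left(33 - 0\right) = - 5 \left(33 + 0\right) = \left(-5\right) 33 = -165$)
$125 + f 6 \left(-4\right) 6 = 125 - 165 \cdot 6 \left(-4\right) 6 = 125 - 165 \left(\left(-24\right) 6\right) = 125 - -23760 = 125 + 23760 = 23885$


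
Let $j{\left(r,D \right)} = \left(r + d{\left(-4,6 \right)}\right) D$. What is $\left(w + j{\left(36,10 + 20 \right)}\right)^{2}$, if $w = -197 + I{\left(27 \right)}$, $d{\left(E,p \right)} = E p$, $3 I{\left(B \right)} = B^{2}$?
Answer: $164836$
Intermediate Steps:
$I{\left(B \right)} = \frac{B^{2}}{3}$
$j{\left(r,D \right)} = D \left(-24 + r\right)$ ($j{\left(r,D \right)} = \left(r - 24\right) D = \left(-24 + r\right) D = D \left(-24 + r\right)$)
$w = 46$ ($w = -197 + \frac{27^{2}}{3} = -197 + \frac{1}{3} \cdot 729 = -197 + 243 = 46$)
$\left(w + j{\left(36,10 + 20 \right)}\right)^{2} = \left(46 + \left(10 + 20\right) \left(-24 + 36\right)\right)^{2} = \left(46 + 30 \cdot 12\right)^{2} = \left(46 + 360\right)^{2} = 406^{2} = 164836$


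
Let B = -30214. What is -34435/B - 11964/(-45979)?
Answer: 1944767161/1389209506 ≈ 1.3999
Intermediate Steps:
-34435/B - 11964/(-45979) = -34435/(-30214) - 11964/(-45979) = -34435*(-1/30214) - 11964*(-1/45979) = 34435/30214 + 11964/45979 = 1944767161/1389209506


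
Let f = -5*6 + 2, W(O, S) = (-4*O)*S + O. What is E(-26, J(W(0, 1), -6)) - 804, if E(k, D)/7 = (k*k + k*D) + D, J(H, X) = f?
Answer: 8828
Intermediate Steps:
W(O, S) = O - 4*O*S (W(O, S) = -4*O*S + O = O - 4*O*S)
f = -28 (f = -30 + 2 = -28)
J(H, X) = -28
E(k, D) = 7*D + 7*k² + 7*D*k (E(k, D) = 7*((k*k + k*D) + D) = 7*((k² + D*k) + D) = 7*(D + k² + D*k) = 7*D + 7*k² + 7*D*k)
E(-26, J(W(0, 1), -6)) - 804 = (7*(-28) + 7*(-26)² + 7*(-28)*(-26)) - 804 = (-196 + 7*676 + 5096) - 804 = (-196 + 4732 + 5096) - 804 = 9632 - 804 = 8828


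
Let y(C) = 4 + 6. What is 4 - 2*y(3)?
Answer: -16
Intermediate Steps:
y(C) = 10
4 - 2*y(3) = 4 - 2*10 = 4 - 20 = -16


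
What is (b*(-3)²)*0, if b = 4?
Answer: 0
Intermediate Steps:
(b*(-3)²)*0 = (4*(-3)²)*0 = (4*9)*0 = 36*0 = 0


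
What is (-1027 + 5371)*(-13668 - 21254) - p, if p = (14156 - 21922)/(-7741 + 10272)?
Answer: -383955648442/2531 ≈ -1.5170e+8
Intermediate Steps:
p = -7766/2531 ≈ -3.0684
(-1027 + 5371)*(-13668 - 21254) - p = (-1027 + 5371)*(-13668 - 21254) - 1*(-7766/2531) = 4344*(-34922) + 7766/2531 = -151701168 + 7766/2531 = -383955648442/2531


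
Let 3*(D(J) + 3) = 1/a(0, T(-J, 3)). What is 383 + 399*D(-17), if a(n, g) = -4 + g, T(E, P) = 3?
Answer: -947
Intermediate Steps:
D(J) = -10/3 (D(J) = -3 + 1/(3*(-4 + 3)) = -3 + (⅓)/(-1) = -3 + (⅓)*(-1) = -3 - ⅓ = -10/3)
383 + 399*D(-17) = 383 + 399*(-10/3) = 383 - 1330 = -947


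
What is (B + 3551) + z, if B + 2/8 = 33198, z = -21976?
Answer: 59091/4 ≈ 14773.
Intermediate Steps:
B = 132791/4 (B = -¼ + 33198 = 132791/4 ≈ 33198.)
(B + 3551) + z = (132791/4 + 3551) - 21976 = 146995/4 - 21976 = 59091/4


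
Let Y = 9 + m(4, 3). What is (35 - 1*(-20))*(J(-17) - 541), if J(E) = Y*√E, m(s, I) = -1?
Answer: -29755 + 440*I*√17 ≈ -29755.0 + 1814.2*I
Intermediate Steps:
Y = 8 (Y = 9 - 1 = 8)
J(E) = 8*√E
(35 - 1*(-20))*(J(-17) - 541) = (35 - 1*(-20))*(8*√(-17) - 541) = (35 + 20)*(8*(I*√17) - 541) = 55*(8*I*√17 - 541) = 55*(-541 + 8*I*√17) = -29755 + 440*I*√17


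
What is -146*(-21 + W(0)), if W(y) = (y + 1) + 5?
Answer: 2190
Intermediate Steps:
W(y) = 6 + y (W(y) = (1 + y) + 5 = 6 + y)
-146*(-21 + W(0)) = -146*(-21 + (6 + 0)) = -146*(-21 + 6) = -146*(-15) = 2190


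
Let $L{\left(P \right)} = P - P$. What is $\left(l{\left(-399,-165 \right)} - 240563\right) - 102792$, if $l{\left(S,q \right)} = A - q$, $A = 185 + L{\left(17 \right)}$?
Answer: $-343005$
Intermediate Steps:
$L{\left(P \right)} = 0$
$A = 185$ ($A = 185 + 0 = 185$)
$l{\left(S,q \right)} = 185 - q$
$\left(l{\left(-399,-165 \right)} - 240563\right) - 102792 = \left(\left(185 - -165\right) - 240563\right) - 102792 = \left(\left(185 + 165\right) - 240563\right) - 102792 = \left(350 - 240563\right) - 102792 = -240213 - 102792 = -343005$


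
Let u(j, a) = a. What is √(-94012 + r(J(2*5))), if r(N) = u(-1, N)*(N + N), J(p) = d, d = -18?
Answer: 2*I*√23341 ≈ 305.56*I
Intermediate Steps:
J(p) = -18
r(N) = 2*N² (r(N) = N*(N + N) = N*(2*N) = 2*N²)
√(-94012 + r(J(2*5))) = √(-94012 + 2*(-18)²) = √(-94012 + 2*324) = √(-94012 + 648) = √(-93364) = 2*I*√23341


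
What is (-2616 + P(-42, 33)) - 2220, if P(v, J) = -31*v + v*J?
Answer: -4920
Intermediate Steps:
P(v, J) = -31*v + J*v
(-2616 + P(-42, 33)) - 2220 = (-2616 - 42*(-31 + 33)) - 2220 = (-2616 - 42*2) - 2220 = (-2616 - 84) - 2220 = -2700 - 2220 = -4920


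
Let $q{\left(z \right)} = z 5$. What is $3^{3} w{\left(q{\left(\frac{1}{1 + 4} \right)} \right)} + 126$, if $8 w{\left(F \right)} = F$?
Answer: $\frac{1035}{8} \approx 129.38$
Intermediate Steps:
$q{\left(z \right)} = 5 z$
$w{\left(F \right)} = \frac{F}{8}$
$3^{3} w{\left(q{\left(\frac{1}{1 + 4} \right)} \right)} + 126 = 3^{3} \frac{5 \frac{1}{1 + 4}}{8} + 126 = 27 \frac{5 \cdot \frac{1}{5}}{8} + 126 = 27 \cdot \frac{1}{8} \cdot 1 + 126 = 27 \cdot \frac{1}{8} + 126 = \frac{27}{8} + 126 = \frac{1035}{8}$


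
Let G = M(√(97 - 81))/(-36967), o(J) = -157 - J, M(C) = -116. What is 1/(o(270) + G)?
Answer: -36967/15784793 ≈ -0.0023419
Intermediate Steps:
G = 116/36967 (G = -116/(-36967) = -116*(-1/36967) = 116/36967 ≈ 0.0031379)
1/(o(270) + G) = 1/((-157 - 1*270) + 116/36967) = 1/((-157 - 270) + 116/36967) = 1/(-427 + 116/36967) = 1/(-15784793/36967) = -36967/15784793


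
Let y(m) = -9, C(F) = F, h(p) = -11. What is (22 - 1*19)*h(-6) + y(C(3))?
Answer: -42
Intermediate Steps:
(22 - 1*19)*h(-6) + y(C(3)) = (22 - 1*19)*(-11) - 9 = (22 - 19)*(-11) - 9 = 3*(-11) - 9 = -33 - 9 = -42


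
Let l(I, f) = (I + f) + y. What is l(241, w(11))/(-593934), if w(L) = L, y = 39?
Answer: -97/197978 ≈ -0.00048995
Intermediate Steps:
l(I, f) = 39 + I + f (l(I, f) = (I + f) + 39 = 39 + I + f)
l(241, w(11))/(-593934) = (39 + 241 + 11)/(-593934) = 291*(-1/593934) = -97/197978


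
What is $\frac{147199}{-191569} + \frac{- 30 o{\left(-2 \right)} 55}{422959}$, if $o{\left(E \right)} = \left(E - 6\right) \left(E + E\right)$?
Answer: $- \frac{72373985041}{81025832671} \approx -0.89322$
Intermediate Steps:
$o{\left(E \right)} = 2 E \left(-6 + E\right)$ ($o{\left(E \right)} = \left(-6 + E\right) 2 E = 2 E \left(-6 + E\right)$)
$\frac{147199}{-191569} + \frac{- 30 o{\left(-2 \right)} 55}{422959} = \frac{147199}{-191569} + \frac{- 30 \cdot 2 \left(-2\right) \left(-6 - 2\right) 55}{422959} = 147199 \left(- \frac{1}{191569}\right) + - 30 \cdot 2 \left(-2\right) \left(-8\right) 55 \cdot \frac{1}{422959} = - \frac{147199}{191569} + \left(-30\right) 32 \cdot 55 \cdot \frac{1}{422959} = - \frac{147199}{191569} + \left(-960\right) 55 \cdot \frac{1}{422959} = - \frac{147199}{191569} - \frac{52800}{422959} = - \frac{72373985041}{81025832671}$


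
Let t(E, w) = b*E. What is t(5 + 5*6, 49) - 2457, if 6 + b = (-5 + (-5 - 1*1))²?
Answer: 1568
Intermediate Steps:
b = 115 (b = -6 + (-5 + (-5 - 1*1))² = -6 + (-5 + (-5 - 1))² = -6 + (-5 - 6)² = -6 + (-11)² = -6 + 121 = 115)
t(E, w) = 115*E
t(5 + 5*6, 49) - 2457 = 115*(5 + 5*6) - 2457 = 115*(5 + 30) - 2457 = 115*35 - 2457 = 4025 - 2457 = 1568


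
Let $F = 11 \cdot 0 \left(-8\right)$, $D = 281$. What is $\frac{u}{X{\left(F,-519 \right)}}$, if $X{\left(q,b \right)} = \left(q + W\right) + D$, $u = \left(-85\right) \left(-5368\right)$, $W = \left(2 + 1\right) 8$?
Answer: $1496$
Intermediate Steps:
$W = 24$ ($W = 3 \cdot 8 = 24$)
$u = 456280$
$F = 0$ ($F = 0 \left(-8\right) = 0$)
$X{\left(q,b \right)} = 305 + q$ ($X{\left(q,b \right)} = \left(q + 24\right) + 281 = \left(24 + q\right) + 281 = 305 + q$)
$\frac{u}{X{\left(F,-519 \right)}} = \frac{456280}{305 + 0} = \frac{456280}{305} = 456280 \cdot \frac{1}{305} = 1496$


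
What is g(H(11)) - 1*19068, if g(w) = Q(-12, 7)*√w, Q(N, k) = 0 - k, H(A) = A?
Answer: -19068 - 7*√11 ≈ -19091.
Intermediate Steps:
Q(N, k) = -k
g(w) = -7*√w (g(w) = (-1*7)*√w = -7*√w)
g(H(11)) - 1*19068 = -7*√11 - 1*19068 = -7*√11 - 19068 = -19068 - 7*√11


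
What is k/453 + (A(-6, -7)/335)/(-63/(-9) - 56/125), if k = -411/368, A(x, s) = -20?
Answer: -35301601/3049182864 ≈ -0.011577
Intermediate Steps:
k = -411/368 (k = -411*1/368 = -411/368 ≈ -1.1168)
k/453 + (A(-6, -7)/335)/(-63/(-9) - 56/125) = -411/368/453 + (-20/335)/(-63/(-9) - 56/125) = -411/368*1/453 + (-20*1/335)/(-63*(-⅑) - 56*1/125) = -137/55568 - 4/(67*(7 - 56/125)) = -137/55568 - 4/(67*819/125) = -137/55568 - 4/67*125/819 = -137/55568 - 500/54873 = -35301601/3049182864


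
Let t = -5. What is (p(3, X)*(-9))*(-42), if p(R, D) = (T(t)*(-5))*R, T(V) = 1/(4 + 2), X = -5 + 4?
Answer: -945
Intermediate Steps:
X = -1
T(V) = 1/6
p(R, D) = -5*R/6 (p(R, D) = ((1/6)*(-5))*R = -5*R/6)
(p(3, X)*(-9))*(-42) = (-5/6*3*(-9))*(-42) = -5/2*(-9)*(-42) = (45/2)*(-42) = -945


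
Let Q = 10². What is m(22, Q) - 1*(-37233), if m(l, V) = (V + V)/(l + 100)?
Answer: 2271313/61 ≈ 37235.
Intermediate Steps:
Q = 100
m(l, V) = 2*V/(100 + l) (m(l, V) = (2*V)/(100 + l) = 2*V/(100 + l))
m(22, Q) - 1*(-37233) = 2*100/(100 + 22) - 1*(-37233) = 2*100/122 + 37233 = 2*100*(1/122) + 37233 = 100/61 + 37233 = 2271313/61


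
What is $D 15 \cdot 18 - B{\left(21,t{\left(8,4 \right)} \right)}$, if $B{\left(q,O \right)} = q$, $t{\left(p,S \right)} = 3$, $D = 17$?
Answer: $4569$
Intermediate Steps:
$D 15 \cdot 18 - B{\left(21,t{\left(8,4 \right)} \right)} = 17 \cdot 15 \cdot 18 - 21 = 255 \cdot 18 - 21 = 4590 - 21 = 4569$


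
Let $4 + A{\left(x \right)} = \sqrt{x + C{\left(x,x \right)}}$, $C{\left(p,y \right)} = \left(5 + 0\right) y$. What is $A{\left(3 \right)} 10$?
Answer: $-40 + 30 \sqrt{2} \approx 2.4264$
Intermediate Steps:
$C{\left(p,y \right)} = 5 y$
$A{\left(x \right)} = -4 + \sqrt{6} \sqrt{x}$ ($A{\left(x \right)} = -4 + \sqrt{x + 5 x} = -4 + \sqrt{6 x} = -4 + \sqrt{6} \sqrt{x}$)
$A{\left(3 \right)} 10 = \left(-4 + \sqrt{6} \sqrt{3}\right) 10 = \left(-4 + 3 \sqrt{2}\right) 10 = -40 + 30 \sqrt{2}$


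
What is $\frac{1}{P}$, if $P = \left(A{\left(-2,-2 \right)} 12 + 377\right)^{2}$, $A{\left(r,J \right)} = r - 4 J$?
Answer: $\frac{1}{201601} \approx 4.9603 \cdot 10^{-6}$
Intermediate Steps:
$P = 201601$ ($P = \left(\left(-2 - -8\right) 12 + 377\right)^{2} = \left(\left(-2 + 8\right) 12 + 377\right)^{2} = \left(6 \cdot 12 + 377\right)^{2} = \left(72 + 377\right)^{2} = 449^{2} = 201601$)
$\frac{1}{P} = \frac{1}{201601}$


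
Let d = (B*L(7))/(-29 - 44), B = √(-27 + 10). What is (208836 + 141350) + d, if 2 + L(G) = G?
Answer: 350186 - 5*I*√17/73 ≈ 3.5019e+5 - 0.2824*I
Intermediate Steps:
L(G) = -2 + G
B = I*√17 (B = √(-17) = I*√17 ≈ 4.1231*I)
d = -5*I*√17/73 (d = ((I*√17)*(-2 + 7))/(-29 - 44) = ((I*√17)*5)/(-73) = (5*I*√17)*(-1/73) = -5*I*√17/73 ≈ -0.2824*I)
(208836 + 141350) + d = (208836 + 141350) - 5*I*√17/73 = 350186 - 5*I*√17/73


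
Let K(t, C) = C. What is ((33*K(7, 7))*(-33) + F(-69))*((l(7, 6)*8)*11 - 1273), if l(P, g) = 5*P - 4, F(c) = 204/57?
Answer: -210638895/19 ≈ -1.1086e+7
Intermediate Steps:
F(c) = 68/19 (F(c) = 204*(1/57) = 68/19)
l(P, g) = -4 + 5*P
((33*K(7, 7))*(-33) + F(-69))*((l(7, 6)*8)*11 - 1273) = ((33*7)*(-33) + 68/19)*(((-4 + 5*7)*8)*11 - 1273) = (231*(-33) + 68/19)*(((-4 + 35)*8)*11 - 1273) = (-7623 + 68/19)*((31*8)*11 - 1273) = -144769*(248*11 - 1273)/19 = -144769*(2728 - 1273)/19 = -144769/19*1455 = -210638895/19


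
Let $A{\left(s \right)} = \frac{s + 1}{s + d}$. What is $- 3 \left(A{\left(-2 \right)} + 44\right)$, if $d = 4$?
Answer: $- \frac{261}{2} \approx -130.5$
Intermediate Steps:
$A{\left(s \right)} = \frac{1 + s}{4 + s}$ ($A{\left(s \right)} = \frac{s + 1}{s + 4} = \frac{1 + s}{4 + s}$)
$- 3 \left(A{\left(-2 \right)} + 44\right) = - 3 \left(\frac{1 - 2}{4 - 2} + 44\right) = - 3 \left(\frac{1}{2} \left(-1\right) + 44\right) = - 3 \left(- \frac{1}{2} + 44\right) = \left(-3\right) \frac{87}{2} = - \frac{261}{2}$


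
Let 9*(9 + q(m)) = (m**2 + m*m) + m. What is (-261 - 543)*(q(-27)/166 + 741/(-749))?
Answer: 4283712/62167 ≈ 68.906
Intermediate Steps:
q(m) = -9 + m/9 + 2*m**2/9 (q(m) = -9 + ((m**2 + m*m) + m)/9 = -9 + ((m**2 + m**2) + m)/9 = -9 + (2*m**2 + m)/9 = -9 + (m + 2*m**2)/9 = -9 + (m/9 + 2*m**2/9) = -9 + m/9 + 2*m**2/9)
(-261 - 543)*(q(-27)/166 + 741/(-749)) = (-261 - 543)*((-9 + (1/9)*(-27) + (2/9)*(-27)**2)/166 + 741/(-749)) = -804*((-9 - 3 + (2/9)*729)*(1/166) + 741*(-1/749)) = -804*((-9 - 3 + 162)*(1/166) - 741/749) = -804*(150*(1/166) - 741/749) = -804*(75/83 - 741/749) = -804*(-5328/62167) = 4283712/62167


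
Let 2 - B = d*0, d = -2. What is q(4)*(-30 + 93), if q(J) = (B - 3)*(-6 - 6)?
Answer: 756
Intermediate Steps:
B = 2 (B = 2 - (-2)*0 = 2 - 1*0 = 2 + 0 = 2)
q(J) = 12 (q(J) = (2 - 3)*(-6 - 6) = -1*(-12) = 12)
q(4)*(-30 + 93) = 12*(-30 + 93) = 12*63 = 756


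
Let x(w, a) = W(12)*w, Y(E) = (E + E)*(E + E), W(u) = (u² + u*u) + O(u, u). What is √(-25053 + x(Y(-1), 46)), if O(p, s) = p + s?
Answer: 69*I*√5 ≈ 154.29*I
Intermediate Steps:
W(u) = 2*u + 2*u² (W(u) = (u² + u*u) + (u + u) = (u² + u²) + 2*u = 2*u² + 2*u = 2*u + 2*u²)
Y(E) = 4*E² (Y(E) = (2*E)*(2*E) = 4*E²)
x(w, a) = 312*w (x(w, a) = (2*12*(1 + 12))*w = (2*12*13)*w = 312*w)
√(-25053 + x(Y(-1), 46)) = √(-25053 + 312*(4*(-1)²)) = √(-25053 + 312*(4*1)) = √(-25053 + 312*4) = √(-25053 + 1248) = √(-23805) = 69*I*√5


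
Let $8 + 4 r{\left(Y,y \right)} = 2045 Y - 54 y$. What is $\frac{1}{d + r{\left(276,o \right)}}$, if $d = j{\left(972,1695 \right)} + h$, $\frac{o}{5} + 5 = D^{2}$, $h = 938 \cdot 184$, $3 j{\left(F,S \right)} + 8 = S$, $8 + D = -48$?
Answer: $\frac{6}{617489} \approx 9.7168 \cdot 10^{-6}$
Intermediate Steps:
$D = -56$ ($D = -8 - 48 = -56$)
$j{\left(F,S \right)} = - \frac{8}{3} + \frac{S}{3}$
$h = 172592$
$o = 15655$ ($o = -25 + 5 \left(-56\right)^{2} = -25 + 5 \cdot 3136 = -25 + 15680 = 15655$)
$d = \frac{519463}{3}$ ($d = \left(- \frac{8}{3} + \frac{1}{3} \cdot 1695\right) + 172592 = \left(- \frac{8}{3} + 565\right) + 172592 = \frac{1687}{3} + 172592 = \frac{519463}{3} \approx 1.7315 \cdot 10^{5}$)
$r{\left(Y,y \right)} = -2 - \frac{27 y}{2} + \frac{2045 Y}{4}$ ($r{\left(Y,y \right)} = -2 + \frac{2045 Y - 54 y}{4} = -2 + \frac{- 54 y + 2045 Y}{4} = -2 + \left(- \frac{27 y}{2} + \frac{2045 Y}{4}\right) = -2 - \frac{27 y}{2} + \frac{2045 Y}{4}$)
$\frac{1}{d + r{\left(276,o \right)}} = \frac{1}{\frac{519463}{3} - \frac{140479}{2}} = \frac{1}{\frac{617489}{6}} = \frac{6}{617489}$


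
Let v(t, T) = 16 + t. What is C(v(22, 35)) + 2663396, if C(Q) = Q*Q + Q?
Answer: 2664878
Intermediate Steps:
C(Q) = Q + Q**2 (C(Q) = Q**2 + Q = Q + Q**2)
C(v(22, 35)) + 2663396 = (16 + 22)*(1 + (16 + 22)) + 2663396 = 38*(1 + 38) + 2663396 = 38*39 + 2663396 = 1482 + 2663396 = 2664878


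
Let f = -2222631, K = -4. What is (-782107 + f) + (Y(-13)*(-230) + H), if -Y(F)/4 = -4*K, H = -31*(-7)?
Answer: -2989801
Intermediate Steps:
H = 217
Y(F) = -64 (Y(F) = -(-16)*(-4) = -4*16 = -64)
(-782107 + f) + (Y(-13)*(-230) + H) = (-782107 - 2222631) + (-64*(-230) + 217) = -3004738 + (14720 + 217) = -3004738 + 14937 = -2989801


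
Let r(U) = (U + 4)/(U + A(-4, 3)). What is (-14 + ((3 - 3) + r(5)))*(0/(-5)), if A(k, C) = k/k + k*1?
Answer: 0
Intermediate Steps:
A(k, C) = 1 + k
r(U) = (4 + U)/(-3 + U) (r(U) = (U + 4)/(U + (1 - 4)) = (4 + U)/(U - 3) = (4 + U)/(-3 + U))
(-14 + ((3 - 3) + r(5)))*(0/(-5)) = (-14 + ((3 - 3) + (4 + 5)/(-3 + 5)))*(0/(-5)) = (-14 + (0 + 9/2))*(0*(-⅕)) = (-14 + (0 + (½)*9))*0 = (-14 + (0 + 9/2))*0 = (-14 + 9/2)*0 = -19/2*0 = 0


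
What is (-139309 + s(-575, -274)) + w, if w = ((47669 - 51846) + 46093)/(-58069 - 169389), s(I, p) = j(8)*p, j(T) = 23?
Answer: -2365744911/16247 ≈ -1.4561e+5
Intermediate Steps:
s(I, p) = 23*p
w = -2994/16247 (w = (-4177 + 46093)/(-227458) = 41916*(-1/227458) = -2994/16247 ≈ -0.18428)
(-139309 + s(-575, -274)) + w = (-139309 + 23*(-274)) - 2994/16247 = (-139309 - 6302) - 2994/16247 = -145611 - 2994/16247 = -2365744911/16247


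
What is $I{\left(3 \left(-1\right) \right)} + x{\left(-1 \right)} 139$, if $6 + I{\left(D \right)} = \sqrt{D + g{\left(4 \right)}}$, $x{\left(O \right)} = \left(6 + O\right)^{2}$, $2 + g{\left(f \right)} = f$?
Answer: $3469 + i \approx 3469.0 + 1.0 i$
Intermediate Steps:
$g{\left(f \right)} = -2 + f$
$I{\left(D \right)} = -6 + \sqrt{2 + D}$ ($I{\left(D \right)} = -6 + \sqrt{D + \left(-2 + 4\right)} = -6 + \sqrt{D + 2} = -6 + \sqrt{2 + D}$)
$I{\left(3 \left(-1\right) \right)} + x{\left(-1 \right)} 139 = \left(-6 + \sqrt{2 + 3 \left(-1\right)}\right) + \left(6 - 1\right)^{2} \cdot 139 = \left(-6 + \sqrt{2 - 3}\right) + 5^{2} \cdot 139 = \left(-6 + \sqrt{-1}\right) + 25 \cdot 139 = \left(-6 + i\right) + 3475 = 3469 + i$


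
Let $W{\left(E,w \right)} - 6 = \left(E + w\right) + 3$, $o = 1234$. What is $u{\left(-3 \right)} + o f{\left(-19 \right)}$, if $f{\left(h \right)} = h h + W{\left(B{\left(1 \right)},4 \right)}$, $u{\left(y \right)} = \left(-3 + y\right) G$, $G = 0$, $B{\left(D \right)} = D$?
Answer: $462750$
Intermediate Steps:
$W{\left(E,w \right)} = 9 + E + w$ ($W{\left(E,w \right)} = 6 + \left(\left(E + w\right) + 3\right) = 6 + \left(3 + E + w\right) = 9 + E + w$)
$u{\left(y \right)} = 0$ ($u{\left(y \right)} = \left(-3 + y\right) 0 = 0$)
$f{\left(h \right)} = 14 + h^{2}$ ($f{\left(h \right)} = h h + \left(9 + 1 + 4\right) = h^{2} + 14 = 14 + h^{2}$)
$u{\left(-3 \right)} + o f{\left(-19 \right)} = 0 + 1234 \left(14 + \left(-19\right)^{2}\right) = 0 + 1234 \left(14 + 361\right) = 0 + 1234 \cdot 375 = 0 + 462750 = 462750$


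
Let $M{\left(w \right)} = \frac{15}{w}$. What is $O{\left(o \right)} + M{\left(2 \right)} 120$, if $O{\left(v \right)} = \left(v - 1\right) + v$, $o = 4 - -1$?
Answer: $909$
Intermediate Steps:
$o = 5$ ($o = 4 + 1 = 5$)
$O{\left(v \right)} = -1 + 2 v$ ($O{\left(v \right)} = \left(-1 + v\right) + v = -1 + 2 v$)
$O{\left(o \right)} + M{\left(2 \right)} 120 = \left(-1 + 2 \cdot 5\right) + \frac{15}{2} \cdot 120 = \left(-1 + 10\right) + 15 \cdot \frac{1}{2} \cdot 120 = 9 + \frac{15}{2} \cdot 120 = 9 + 900 = 909$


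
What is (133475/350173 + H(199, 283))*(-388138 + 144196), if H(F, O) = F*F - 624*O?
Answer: 11701999212065856/350173 ≈ 3.3418e+10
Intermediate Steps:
H(F, O) = F² - 624*O
(133475/350173 + H(199, 283))*(-388138 + 144196) = (133475/350173 + (199² - 624*283))*(-388138 + 144196) = (133475*(1/350173) + (39601 - 176592))*(-243942) = (133475/350173 - 136991)*(-243942) = -47970415968/350173*(-243942) = 11701999212065856/350173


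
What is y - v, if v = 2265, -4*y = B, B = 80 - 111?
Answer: -9029/4 ≈ -2257.3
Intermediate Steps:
B = -31
y = 31/4 (y = -1/4*(-31) = 31/4 ≈ 7.7500)
y - v = 31/4 - 1*2265 = 31/4 - 2265 = -9029/4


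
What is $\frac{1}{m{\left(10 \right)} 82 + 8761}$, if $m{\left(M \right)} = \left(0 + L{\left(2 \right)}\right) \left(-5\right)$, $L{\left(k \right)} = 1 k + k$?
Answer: $\frac{1}{7121} \approx 0.00014043$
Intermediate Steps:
$L{\left(k \right)} = 2 k$ ($L{\left(k \right)} = k + k = 2 k$)
$m{\left(M \right)} = -20$ ($m{\left(M \right)} = \left(0 + 2 \cdot 2\right) \left(-5\right) = \left(0 + 4\right) \left(-5\right) = 4 \left(-5\right) = -20$)
$\frac{1}{m{\left(10 \right)} 82 + 8761} = \frac{1}{\left(-20\right) 82 + 8761} = \frac{1}{-1640 + 8761} = \frac{1}{7121}$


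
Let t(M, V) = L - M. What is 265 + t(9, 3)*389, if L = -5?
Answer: -5181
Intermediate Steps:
t(M, V) = -5 - M
265 + t(9, 3)*389 = 265 + (-5 - 1*9)*389 = 265 + (-5 - 9)*389 = 265 - 14*389 = 265 - 5446 = -5181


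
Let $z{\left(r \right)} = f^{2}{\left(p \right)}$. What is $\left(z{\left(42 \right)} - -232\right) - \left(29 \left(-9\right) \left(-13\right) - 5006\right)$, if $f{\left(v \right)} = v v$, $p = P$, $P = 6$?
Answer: $3141$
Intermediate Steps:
$p = 6$
$f{\left(v \right)} = v^{2}$
$z{\left(r \right)} = 1296$ ($z{\left(r \right)} = \left(6^{2}\right)^{2} = 36^{2} = 1296$)
$\left(z{\left(42 \right)} - -232\right) - \left(29 \left(-9\right) \left(-13\right) - 5006\right) = \left(1296 - -232\right) - \left(29 \left(-9\right) \left(-13\right) - 5006\right) = \left(1296 + \left(-16 + 248\right)\right) - \left(\left(-261\right) \left(-13\right) - 5006\right) = \left(1296 + 232\right) - \left(3393 - 5006\right) = 1528 - -1613 = 1528 + 1613 = 3141$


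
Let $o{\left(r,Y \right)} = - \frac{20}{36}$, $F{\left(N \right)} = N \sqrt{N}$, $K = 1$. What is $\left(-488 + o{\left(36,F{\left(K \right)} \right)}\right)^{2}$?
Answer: $\frac{19333609}{81} \approx 2.3869 \cdot 10^{5}$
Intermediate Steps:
$F{\left(N \right)} = N^{\frac{3}{2}}$
$o{\left(r,Y \right)} = - \frac{5}{9}$ ($o{\left(r,Y \right)} = \left(-20\right) \frac{1}{36} = - \frac{5}{9}$)
$\left(-488 + o{\left(36,F{\left(K \right)} \right)}\right)^{2} = \left(-488 - \frac{5}{9}\right)^{2} = \left(- \frac{4397}{9}\right)^{2} = \frac{19333609}{81}$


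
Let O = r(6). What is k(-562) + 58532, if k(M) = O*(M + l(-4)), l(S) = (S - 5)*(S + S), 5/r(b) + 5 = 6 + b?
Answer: 58182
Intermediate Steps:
r(b) = 5/(1 + b) (r(b) = 5/(-5 + (6 + b)) = 5/(1 + b))
l(S) = 2*S*(-5 + S) (l(S) = (-5 + S)*(2*S) = 2*S*(-5 + S))
O = 5/7 (O = 5/(1 + 6) = 5/7 ≈ 0.71429)
k(M) = 360/7 + 5*M/7 (k(M) = 5*(M + 2*(-4)*(-5 - 4))/7 = 5*(M + 2*(-4)*(-9))/7 = 5*(M + 72)/7 = 5*(72 + M)/7 = 360/7 + 5*M/7)
k(-562) + 58532 = (360/7 + (5/7)*(-562)) + 58532 = (360/7 - 2810/7) + 58532 = -350 + 58532 = 58182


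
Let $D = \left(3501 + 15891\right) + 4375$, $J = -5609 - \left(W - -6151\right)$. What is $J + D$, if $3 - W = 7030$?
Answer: $19034$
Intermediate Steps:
$W = -7027$ ($W = 3 - 7030 = -7027$)
$J = -4733$ ($J = -5609 - \left(-7027 - -6151\right) = -5609 - \left(-7027 + 6151\right) = -5609 - -876 = -5609 + 876 = -4733$)
$D = 23767$ ($D = 19392 + 4375 = 23767$)
$J + D = -4733 + 23767 = 19034$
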